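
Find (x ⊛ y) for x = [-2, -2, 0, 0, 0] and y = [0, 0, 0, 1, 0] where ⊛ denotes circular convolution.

(x ⊛ y)[n] = Σ(m=0 to 4) x[m] · y[(n-m) mod 5]

Computing each output sample:
(x ⊛ y)[0] = 0
(x ⊛ y)[1] = 0
(x ⊛ y)[2] = 0
(x ⊛ y)[3] = -2
(x ⊛ y)[4] = -2

x ⊛ y = [0, 0, 0, -2, -2]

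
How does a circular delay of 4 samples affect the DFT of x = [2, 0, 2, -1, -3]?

Time shift by 4: X_shifted[k] = ω_5^(4k) · X[k]
Shifted x = [0, 2, -1, -3, 2]

DFT(x[n-4]) = [0, 4.4721-1.1756i, -4.4721+1.9021i, -4.4721-1.9021i, 4.4721+1.1756i]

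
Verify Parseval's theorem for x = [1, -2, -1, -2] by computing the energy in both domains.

Time domain:
Σ|x[n]|² = |1|² + |-2|² + |-1|² + |-2|² = 10.0000

Frequency domain:
(1/4)Σ|X[k]|² = (1/4)(|-4|² + |2|² + |4|² + |2|²) = (1/4)·40.0000 = 10.0000

Both sides agree, confirming Parseval's theorem.

Σ|x[n]|² = (1/N)Σ|X[k]|² = 10.0000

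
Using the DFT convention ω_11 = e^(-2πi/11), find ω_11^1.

ω_11^1 = e^(-2πi·1/11)
= cos(-2π·1/11) + i·sin(-2π·1/11)
= cos(-2π/11) + i·sin(-2π/11)

ω_11^1 = cos(-2π/11) + i·sin(-2π/11) = 0.8413-0.5406i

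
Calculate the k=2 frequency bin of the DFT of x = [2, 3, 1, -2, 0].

X[2] = Σ(n=0 to 4) x[n] · ω_5^(2n) where ω_5 = e^(-2πi/5)
= (2)·ω_5^0 + (3)·ω_5^2 + (1)·ω_5^4 + (-2)·ω_5^6 + (0)·ω_5^8

X[2] = -0.7361+1.0898i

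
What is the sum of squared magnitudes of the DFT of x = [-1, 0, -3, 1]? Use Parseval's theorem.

Parseval: Σ|x[n]|² = (1/N)Σ|X[k]|², so Σ|X[k]|² = N·Σ|x[n]|² = 4·11.0000

Σ|X[k]|² = N·Σ|x[n]|² = 4·11.0000 = 44.0000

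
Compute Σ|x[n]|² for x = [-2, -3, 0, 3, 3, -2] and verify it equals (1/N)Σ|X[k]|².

Time domain:
Σ|x[n]|² = |-2|² + |-3|² + |0|² + |3|² + |3|² + |-2|² = 35.0000

Frequency domain:
(1/6)Σ|X[k]|² = (1/6)(|-1|² + |-9.0000+3.4641i|² + |2.0000-1.7321i|² + |3|² + |2.0000+1.7321i|² + |-9.0000-3.4641i|²) = (1/6)·210.0000 = 35.0000

Both sides agree, confirming Parseval's theorem.

Σ|x[n]|² = (1/N)Σ|X[k]|² = 35.0000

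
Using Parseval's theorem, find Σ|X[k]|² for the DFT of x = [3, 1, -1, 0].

Parseval: Σ|x[n]|² = (1/N)Σ|X[k]|², so Σ|X[k]|² = N·Σ|x[n]|² = 4·11.0000

Σ|X[k]|² = N·Σ|x[n]|² = 4·11.0000 = 44.0000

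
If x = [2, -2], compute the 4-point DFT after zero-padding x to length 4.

Original 2-point DFT: [0, 4]
Zero-padded 4-point DFT provides frequency interpolation.

DFT_4([x, 0, ...]) = [0, 2+2i, 4, 2-2i]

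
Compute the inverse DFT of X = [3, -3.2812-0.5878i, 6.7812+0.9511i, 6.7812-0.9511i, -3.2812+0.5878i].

x[n] = (1/5) Σ(k=0 to 4) X[k] · e^(2πikn/5)

Computing each x[n]:
x[0] = 2
x[1] = -2
x[2] = 3
x[3] = 2
x[4] = -2

x = [2, -2, 3, 2, -2]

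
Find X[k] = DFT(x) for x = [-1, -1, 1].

X[k] = Σ(n=0 to 2) x[n] · ω_3^(nk)
where ω_3 = e^(-2πi/3)

Computing each X[k]:
X[0] = -1
X[1] = -1.0000+1.7321i
X[2] = -1.0000-1.7321i

X = [-1, -1.0000+1.7321i, -1.0000-1.7321i]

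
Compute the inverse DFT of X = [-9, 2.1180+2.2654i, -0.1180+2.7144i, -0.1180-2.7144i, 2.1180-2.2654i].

x[n] = (1/5) Σ(k=0 to 4) X[k] · e^(2πikn/5)

Computing each x[n]:
x[0] = -1
x[1] = -3
x[2] = -2
x[3] = -3
x[4] = 0

x = [-1, -3, -2, -3, 0]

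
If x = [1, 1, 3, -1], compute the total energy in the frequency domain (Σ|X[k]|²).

Parseval: Σ|x[n]|² = (1/N)Σ|X[k]|², so Σ|X[k]|² = N·Σ|x[n]|² = 4·12.0000

Σ|X[k]|² = N·Σ|x[n]|² = 4·12.0000 = 48.0000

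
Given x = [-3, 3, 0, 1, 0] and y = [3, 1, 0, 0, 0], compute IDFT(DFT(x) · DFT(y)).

(x ⊛ y)[n] = Σ(m=0 to 4) x[m] · y[(n-m) mod 5]

Computing each output sample:
(x ⊛ y)[0] = -9
(x ⊛ y)[1] = 6
(x ⊛ y)[2] = 3
(x ⊛ y)[3] = 3
(x ⊛ y)[4] = 1

x ⊛ y = [-9, 6, 3, 3, 1]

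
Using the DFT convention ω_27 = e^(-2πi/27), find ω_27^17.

ω_27^17 = e^(-2πi·17/27)
= cos(-2π·17/27) + i·sin(-2π·17/27)
= cos(-34π/27) + i·sin(-34π/27)

ω_27^17 = cos(-34π/27) + i·sin(-34π/27) = -0.6862+0.7274i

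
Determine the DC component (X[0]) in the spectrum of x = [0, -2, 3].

X[0] = Σ(n=0 to 2) x[n] · ω_3^0 = Σ x[n]
= (0) + (-2) + (3)

X[0] = 1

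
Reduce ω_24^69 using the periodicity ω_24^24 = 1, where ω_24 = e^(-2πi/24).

Since ω_24^24 = 1, powers reduce modulo 24.
69 mod 24 = 21
So ω_24^69 = ω_24^21 = e^(-2πi·21/24)

ω_24^69 = ω_24^21 = 0.7071+0.7071i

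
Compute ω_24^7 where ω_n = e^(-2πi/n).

ω_24^7 = e^(-2πi·7/24)
= cos(-2π·7/24) + i·sin(-2π·7/24)
= cos(-14π/24) + i·sin(-14π/24)

ω_24^7 = cos(-14π/24) + i·sin(-14π/24) = -0.2588-0.9659i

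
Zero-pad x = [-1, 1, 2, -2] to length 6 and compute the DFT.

Original 4-point DFT: [0, -3-3i, 2, -3+3i]
Zero-padded 6-point DFT provides frequency interpolation.

DFT_6([x, 0, ...]) = [0, 0.5000-2.5981i, -4.5000+0.8660i, 2, -4.5000-0.8660i, 0.5000+2.5981i]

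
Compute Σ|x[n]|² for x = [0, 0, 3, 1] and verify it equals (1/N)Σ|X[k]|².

Time domain:
Σ|x[n]|² = |0|² + |0|² + |3|² + |1|² = 10.0000

Frequency domain:
(1/4)Σ|X[k]|² = (1/4)(|4|² + |-3+1i|² + |2|² + |-3-1i|²) = (1/4)·40.0000 = 10.0000

Both sides agree, confirming Parseval's theorem.

Σ|x[n]|² = (1/N)Σ|X[k]|² = 10.0000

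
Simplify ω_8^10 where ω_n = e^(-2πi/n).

Since ω_8^8 = 1, powers reduce modulo 8.
10 mod 8 = 2
So ω_8^10 = ω_8^2 = e^(-2πi·2/8)

ω_8^10 = ω_8^2 = -1i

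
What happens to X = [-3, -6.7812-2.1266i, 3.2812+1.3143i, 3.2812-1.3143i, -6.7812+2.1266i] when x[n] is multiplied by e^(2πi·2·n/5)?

Modulation property: DFT(ω_5^(-2n)·x[n]) = X[(k-2) mod 5], so circularly shift X by 2 positions.

X[k-2] = [3.2812-1.3143i, -6.7812+2.1266i, -3, -6.7812-2.1266i, 3.2812+1.3143i]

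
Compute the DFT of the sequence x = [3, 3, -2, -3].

X[k] = Σ(n=0 to 3) x[n] · ω_4^(nk)
where ω_4 = e^(-2πi/4)

Computing each X[k]:
X[0] = 1
X[1] = 5-6i
X[2] = 1
X[3] = 5+6i

X = [1, 5-6i, 1, 5+6i]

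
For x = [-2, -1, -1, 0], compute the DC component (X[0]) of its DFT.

X[0] = Σ(n=0 to 3) x[n] · ω_4^0 = Σ x[n]
= (-2) + (-1) + (-1) + (0)

X[0] = -4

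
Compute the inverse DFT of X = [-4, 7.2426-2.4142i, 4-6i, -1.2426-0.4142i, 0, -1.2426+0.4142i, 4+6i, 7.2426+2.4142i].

x[n] = (1/8) Σ(k=0 to 7) X[k] · e^(2πikn/8)

Computing each x[n]:
x[0] = 2
x[1] = 3
x[2] = -1
x[3] = -3
x[4] = -1
x[5] = -1
x[6] = -2
x[7] = -1

x = [2, 3, -1, -3, -1, -1, -2, -1]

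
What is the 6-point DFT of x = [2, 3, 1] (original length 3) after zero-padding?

Original 3-point DFT: [6, -1.7321i, 1.7321i]
Zero-padded 6-point DFT provides frequency interpolation.

DFT_6([x, 0, ...]) = [6, 3.0000-3.4641i, -1.7321i, 0, 1.7321i, 3.0000+3.4641i]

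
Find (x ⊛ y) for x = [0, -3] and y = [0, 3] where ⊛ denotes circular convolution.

(x ⊛ y)[n] = Σ(m=0 to 1) x[m] · y[(n-m) mod 2]

Computing each output sample:
(x ⊛ y)[0] = -9
(x ⊛ y)[1] = 0

x ⊛ y = [-9, 0]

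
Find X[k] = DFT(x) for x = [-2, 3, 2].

X[k] = Σ(n=0 to 2) x[n] · ω_3^(nk)
where ω_3 = e^(-2πi/3)

Computing each X[k]:
X[0] = 3
X[1] = -4.5000-0.8660i
X[2] = -4.5000+0.8660i

X = [3, -4.5000-0.8660i, -4.5000+0.8660i]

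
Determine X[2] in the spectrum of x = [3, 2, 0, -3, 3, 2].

X[2] = Σ(n=0 to 5) x[n] · ω_6^(2n) where ω_6 = e^(-2πi/6)
= (3)·ω_6^0 + (2)·ω_6^2 + (0)·ω_6^4 + (-3)·ω_6^6 + (3)·ω_6^8 + (2)·ω_6^10

X[2] = -3.5000-2.5981i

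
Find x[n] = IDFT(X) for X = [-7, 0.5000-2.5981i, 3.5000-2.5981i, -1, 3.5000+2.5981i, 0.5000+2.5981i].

x[n] = (1/6) Σ(k=0 to 5) X[k] · e^(2πikn/6)

Computing each x[n]:
x[0] = 0
x[1] = 0
x[2] = -2
x[3] = 0
x[4] = -2
x[5] = -3

x = [0, 0, -2, 0, -2, -3]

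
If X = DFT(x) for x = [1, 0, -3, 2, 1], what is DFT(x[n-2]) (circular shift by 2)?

Time shift by 2: X_shifted[k] = ω_5^(2k) · X[k]
Shifted x = [2, 1, 1, 0, -3]

DFT(x[n-2]) = [1, 0.5729-4.3920i, 3.9271-1.4001i, 3.9271+1.4001i, 0.5729+4.3920i]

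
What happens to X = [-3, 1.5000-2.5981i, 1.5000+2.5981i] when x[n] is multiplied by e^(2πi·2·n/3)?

Modulation property: DFT(ω_3^(-2n)·x[n]) = X[(k-2) mod 3], so circularly shift X by 2 positions.

X[k-2] = [1.5000-2.5981i, 1.5000+2.5981i, -3]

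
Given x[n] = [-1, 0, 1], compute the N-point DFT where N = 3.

X[k] = Σ(n=0 to 2) x[n] · ω_3^(nk)
where ω_3 = e^(-2πi/3)

Computing each X[k]:
X[0] = 0
X[1] = -1.5000+0.8660i
X[2] = -1.5000-0.8660i

X = [0, -1.5000+0.8660i, -1.5000-0.8660i]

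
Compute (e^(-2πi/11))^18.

Since ω_11^11 = 1, powers reduce modulo 11.
18 mod 11 = 7
So ω_11^18 = ω_11^7 = e^(-2πi·7/11)

ω_11^18 = ω_11^7 = -0.6549+0.7557i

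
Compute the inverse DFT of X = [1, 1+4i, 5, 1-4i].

x[n] = (1/4) Σ(k=0 to 3) X[k] · e^(2πikn/4)

Computing each x[n]:
x[0] = 2
x[1] = -3
x[2] = 1
x[3] = 1

x = [2, -3, 1, 1]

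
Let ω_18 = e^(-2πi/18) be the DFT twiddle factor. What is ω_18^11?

ω_18^11 = e^(-2πi·11/18)
= cos(-2π·11/18) + i·sin(-2π·11/18)
= cos(-22π/18) + i·sin(-22π/18)

ω_18^11 = cos(-22π/18) + i·sin(-22π/18) = -0.7660+0.6428i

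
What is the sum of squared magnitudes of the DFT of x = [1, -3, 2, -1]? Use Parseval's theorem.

Parseval: Σ|x[n]|² = (1/N)Σ|X[k]|², so Σ|X[k]|² = N·Σ|x[n]|² = 4·15.0000

Σ|X[k]|² = N·Σ|x[n]|² = 4·15.0000 = 60.0000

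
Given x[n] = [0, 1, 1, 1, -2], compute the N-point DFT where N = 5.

X[k] = Σ(n=0 to 4) x[n] · ω_5^(nk)
where ω_5 = e^(-2πi/5)

Computing each X[k]:
X[0] = 1
X[1] = -1.9271-2.8532i
X[2] = 1.4271-1.7634i
X[3] = 1.4271+1.7634i
X[4] = -1.9271+2.8532i

X = [1, -1.9271-2.8532i, 1.4271-1.7634i, 1.4271+1.7634i, -1.9271+2.8532i]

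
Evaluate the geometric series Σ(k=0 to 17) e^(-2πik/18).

Sum of all nth roots of unity equals 0 for n > 1 (geometric series with r ≠ 1).

0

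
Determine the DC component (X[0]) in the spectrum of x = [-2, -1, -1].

X[0] = Σ(n=0 to 2) x[n] · ω_3^0 = Σ x[n]
= (-2) + (-1) + (-1)

X[0] = -4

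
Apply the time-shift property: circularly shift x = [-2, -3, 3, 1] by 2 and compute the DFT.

Time shift by 2: X_shifted[k] = ω_4^(2k) · X[k]
Shifted x = [3, 1, -2, -3]

DFT(x[n-2]) = [-1, 5-4i, 3, 5+4i]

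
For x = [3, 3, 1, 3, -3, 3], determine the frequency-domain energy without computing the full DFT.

Parseval: Σ|x[n]|² = (1/N)Σ|X[k]|², so Σ|X[k]|² = N·Σ|x[n]|² = 6·46.0000

Σ|X[k]|² = N·Σ|x[n]|² = 6·46.0000 = 276.0000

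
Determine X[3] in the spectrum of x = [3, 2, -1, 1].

X[3] = Σ(n=0 to 3) x[n] · ω_4^(3n) where ω_4 = e^(-2πi/4)
= (3)·ω_4^0 + (2)·ω_4^3 + (-1)·ω_4^6 + (1)·ω_4^9

X[3] = 4+1i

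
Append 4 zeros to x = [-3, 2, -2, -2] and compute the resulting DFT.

Original 4-point DFT: [-5, -1-4i, -5, -1+4i]
Zero-padded 8-point DFT provides frequency interpolation.

DFT_8([x, 0, ...]) = [-5, -0.1716+2.0000i, -1-4i, -5.8284-2.0000i, -5, -5.8284+2.0000i, -1+4i, -0.1716-2.0000i]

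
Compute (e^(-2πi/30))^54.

Since ω_30^30 = 1, powers reduce modulo 30.
54 mod 30 = 24
So ω_30^54 = ω_30^24 = e^(-2πi·24/30)

ω_30^54 = ω_30^24 = 0.3090+0.9511i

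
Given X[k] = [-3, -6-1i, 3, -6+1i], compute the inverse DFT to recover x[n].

x[n] = (1/4) Σ(k=0 to 3) X[k] · e^(2πikn/4)

Computing each x[n]:
x[0] = -3
x[1] = -1
x[2] = 3
x[3] = -2

x = [-3, -1, 3, -2]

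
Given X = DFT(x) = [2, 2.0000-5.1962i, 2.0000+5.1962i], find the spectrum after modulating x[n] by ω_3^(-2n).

Modulation property: DFT(ω_3^(-2n)·x[n]) = X[(k-2) mod 3], so circularly shift X by 2 positions.

X[k-2] = [2.0000-5.1962i, 2.0000+5.1962i, 2]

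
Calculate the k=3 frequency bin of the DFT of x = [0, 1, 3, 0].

X[3] = Σ(n=0 to 3) x[n] · ω_4^(3n) where ω_4 = e^(-2πi/4)
= (0)·ω_4^0 + (1)·ω_4^3 + (3)·ω_4^6 + (0)·ω_4^9

X[3] = -3+1i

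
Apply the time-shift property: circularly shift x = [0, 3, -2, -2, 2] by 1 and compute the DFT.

Time shift by 1: X_shifted[k] = ω_5^(1k) · X[k]
Shifted x = [2, 0, 3, -2, -2]

DFT(x[n-1]) = [1, 0.5729-4.8410i, 3.9271+3.5797i, 3.9271-3.5797i, 0.5729+4.8410i]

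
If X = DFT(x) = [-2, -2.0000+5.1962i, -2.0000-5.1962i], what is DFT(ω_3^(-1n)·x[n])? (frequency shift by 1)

Modulation property: DFT(ω_3^(-1n)·x[n]) = X[(k-1) mod 3], so circularly shift X by 1 positions.

X[k-1] = [-2.0000-5.1962i, -2, -2.0000+5.1962i]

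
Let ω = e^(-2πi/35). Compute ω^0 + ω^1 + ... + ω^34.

Sum of all nth roots of unity equals 0 for n > 1 (geometric series with r ≠ 1).

0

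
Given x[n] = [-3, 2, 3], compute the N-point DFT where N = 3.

X[k] = Σ(n=0 to 2) x[n] · ω_3^(nk)
where ω_3 = e^(-2πi/3)

Computing each X[k]:
X[0] = 2
X[1] = -5.5000+0.8660i
X[2] = -5.5000-0.8660i

X = [2, -5.5000+0.8660i, -5.5000-0.8660i]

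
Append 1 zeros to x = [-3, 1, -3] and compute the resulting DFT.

Original 3-point DFT: [-5, -2.0000-3.4641i, -2.0000+3.4641i]
Zero-padded 4-point DFT provides frequency interpolation.

DFT_4([x, 0, ...]) = [-5, -1i, -7, 1i]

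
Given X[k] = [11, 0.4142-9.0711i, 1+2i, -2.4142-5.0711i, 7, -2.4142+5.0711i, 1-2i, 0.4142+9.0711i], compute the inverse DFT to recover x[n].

x[n] = (1/8) Σ(k=0 to 7) X[k] · e^(2πikn/8)

Computing each x[n]:
x[0] = 2
x[1] = 3
x[2] = 3
x[3] = 3
x[4] = 3
x[5] = -3
x[6] = 1
x[7] = -1

x = [2, 3, 3, 3, 3, -3, 1, -1]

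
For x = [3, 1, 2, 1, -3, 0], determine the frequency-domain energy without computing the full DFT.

Parseval: Σ|x[n]|² = (1/N)Σ|X[k]|², so Σ|X[k]|² = N·Σ|x[n]|² = 6·24.0000

Σ|X[k]|² = N·Σ|x[n]|² = 6·24.0000 = 144.0000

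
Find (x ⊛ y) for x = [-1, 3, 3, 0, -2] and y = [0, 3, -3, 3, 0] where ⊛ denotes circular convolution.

(x ⊛ y)[n] = Σ(m=0 to 4) x[m] · y[(n-m) mod 5]

Computing each output sample:
(x ⊛ y)[0] = 3
(x ⊛ y)[1] = 3
(x ⊛ y)[2] = 6
(x ⊛ y)[3] = -3
(x ⊛ y)[4] = 0

x ⊛ y = [3, 3, 6, -3, 0]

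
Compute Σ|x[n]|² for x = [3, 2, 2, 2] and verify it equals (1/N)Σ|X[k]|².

Time domain:
Σ|x[n]|² = |3|² + |2|² + |2|² + |2|² = 21.0000

Frequency domain:
(1/4)Σ|X[k]|² = (1/4)(|9|² + |1|² + |1|² + |1|²) = (1/4)·84.0000 = 21.0000

Both sides agree, confirming Parseval's theorem.

Σ|x[n]|² = (1/N)Σ|X[k]|² = 21.0000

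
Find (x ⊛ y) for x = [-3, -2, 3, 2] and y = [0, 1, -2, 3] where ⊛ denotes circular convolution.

(x ⊛ y)[n] = Σ(m=0 to 3) x[m] · y[(n-m) mod 4]

Computing each output sample:
(x ⊛ y)[0] = -10
(x ⊛ y)[1] = 2
(x ⊛ y)[2] = 10
(x ⊛ y)[3] = -2

x ⊛ y = [-10, 2, 10, -2]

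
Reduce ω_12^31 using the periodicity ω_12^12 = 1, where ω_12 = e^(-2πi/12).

Since ω_12^12 = 1, powers reduce modulo 12.
31 mod 12 = 7
So ω_12^31 = ω_12^7 = e^(-2πi·7/12)

ω_12^31 = ω_12^7 = -0.8660+0.5000i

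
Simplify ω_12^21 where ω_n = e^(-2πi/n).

Since ω_12^12 = 1, powers reduce modulo 12.
21 mod 12 = 9
So ω_12^21 = ω_12^9 = e^(-2πi·9/12)

ω_12^21 = ω_12^9 = 1i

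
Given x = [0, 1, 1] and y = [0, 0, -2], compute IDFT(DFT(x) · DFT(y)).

(x ⊛ y)[n] = Σ(m=0 to 2) x[m] · y[(n-m) mod 3]

Computing each output sample:
(x ⊛ y)[0] = -2
(x ⊛ y)[1] = -2
(x ⊛ y)[2] = 0

x ⊛ y = [-2, -2, 0]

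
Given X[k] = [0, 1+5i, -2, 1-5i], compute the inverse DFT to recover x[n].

x[n] = (1/4) Σ(k=0 to 3) X[k] · e^(2πikn/4)

Computing each x[n]:
x[0] = 0
x[1] = -2
x[2] = -1
x[3] = 3

x = [0, -2, -1, 3]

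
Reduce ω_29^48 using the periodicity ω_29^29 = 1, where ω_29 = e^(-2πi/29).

Since ω_29^29 = 1, powers reduce modulo 29.
48 mod 29 = 19
So ω_29^48 = ω_29^19 = e^(-2πi·19/29)

ω_29^48 = ω_29^19 = -0.5612+0.8277i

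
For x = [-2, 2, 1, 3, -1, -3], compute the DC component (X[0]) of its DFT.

X[0] = Σ(n=0 to 5) x[n] · ω_6^0 = Σ x[n]
= (-2) + (2) + (1) + (3) + (-1) + (-3)

X[0] = 0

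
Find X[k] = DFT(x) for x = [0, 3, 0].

X[k] = Σ(n=0 to 2) x[n] · ω_3^(nk)
where ω_3 = e^(-2πi/3)

Computing each X[k]:
X[0] = 3
X[1] = -1.5000-2.5981i
X[2] = -1.5000+2.5981i

X = [3, -1.5000-2.5981i, -1.5000+2.5981i]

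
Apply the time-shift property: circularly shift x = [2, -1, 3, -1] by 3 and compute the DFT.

Time shift by 3: X_shifted[k] = ω_4^(3k) · X[k]
Shifted x = [-1, 3, -1, 2]

DFT(x[n-3]) = [3, -1i, -7, 1i]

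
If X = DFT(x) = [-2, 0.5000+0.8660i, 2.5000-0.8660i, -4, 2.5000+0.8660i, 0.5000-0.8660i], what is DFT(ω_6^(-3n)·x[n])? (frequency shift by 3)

Modulation property: DFT(ω_6^(-3n)·x[n]) = X[(k-3) mod 6], so circularly shift X by 3 positions.

X[k-3] = [-4, 2.5000+0.8660i, 0.5000-0.8660i, -2, 0.5000+0.8660i, 2.5000-0.8660i]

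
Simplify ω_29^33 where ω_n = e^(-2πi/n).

Since ω_29^29 = 1, powers reduce modulo 29.
33 mod 29 = 4
So ω_29^33 = ω_29^4 = e^(-2πi·4/29)

ω_29^33 = ω_29^4 = 0.6474-0.7622i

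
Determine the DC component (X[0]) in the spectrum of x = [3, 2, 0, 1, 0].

X[0] = Σ(n=0 to 4) x[n] · ω_5^0 = Σ x[n]
= (3) + (2) + (0) + (1) + (0)

X[0] = 6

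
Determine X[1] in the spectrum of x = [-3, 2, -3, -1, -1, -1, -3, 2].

X[1] = Σ(n=0 to 7) x[n] · ω_8^(1n) where ω_8 = e^(-2πi/8)
= (-3)·ω_8^0 + (2)·ω_8^1 + (-3)·ω_8^2 + (-1)·ω_8^3 + (-1)·ω_8^4 + (-1)·ω_8^5 + (-3)·ω_8^6 + (2)·ω_8^7

X[1] = 2.2426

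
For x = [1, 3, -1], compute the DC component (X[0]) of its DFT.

X[0] = Σ(n=0 to 2) x[n] · ω_3^0 = Σ x[n]
= (1) + (3) + (-1)

X[0] = 3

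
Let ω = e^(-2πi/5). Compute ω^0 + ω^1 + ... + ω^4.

Sum of all nth roots of unity equals 0 for n > 1 (geometric series with r ≠ 1).

0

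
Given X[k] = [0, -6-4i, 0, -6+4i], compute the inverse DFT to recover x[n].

x[n] = (1/4) Σ(k=0 to 3) X[k] · e^(2πikn/4)

Computing each x[n]:
x[0] = -3
x[1] = 2
x[2] = 3
x[3] = -2

x = [-3, 2, 3, -2]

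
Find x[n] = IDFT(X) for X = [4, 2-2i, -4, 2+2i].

x[n] = (1/4) Σ(k=0 to 3) X[k] · e^(2πikn/4)

Computing each x[n]:
x[0] = 1
x[1] = 3
x[2] = -1
x[3] = 1

x = [1, 3, -1, 1]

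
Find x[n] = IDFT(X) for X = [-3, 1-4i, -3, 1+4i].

x[n] = (1/4) Σ(k=0 to 3) X[k] · e^(2πikn/4)

Computing each x[n]:
x[0] = -1
x[1] = 2
x[2] = -2
x[3] = -2

x = [-1, 2, -2, -2]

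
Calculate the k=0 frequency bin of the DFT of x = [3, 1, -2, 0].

X[0] = Σ(n=0 to 3) x[n] · ω_4^0 = Σ x[n]
= (3) + (1) + (-2) + (0)

X[0] = 2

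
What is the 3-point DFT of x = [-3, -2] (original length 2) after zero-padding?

Original 2-point DFT: [-5, -1]
Zero-padded 3-point DFT provides frequency interpolation.

DFT_3([x, 0, ...]) = [-5, -2.0000+1.7321i, -2.0000-1.7321i]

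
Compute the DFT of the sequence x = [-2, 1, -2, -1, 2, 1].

X[k] = Σ(n=0 to 5) x[n] · ω_6^(nk)
where ω_6 = e^(-2πi/6)

Computing each X[k]:
X[0] = -1
X[1] = 3.4641i
X[2] = -4.0000-3.4641i
X[3] = -3
X[4] = -4.0000+3.4641i
X[5] = -3.4641i

X = [-1, 3.4641i, -4.0000-3.4641i, -3, -4.0000+3.4641i, -3.4641i]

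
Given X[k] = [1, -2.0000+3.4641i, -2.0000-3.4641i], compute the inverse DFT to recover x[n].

x[n] = (1/3) Σ(k=0 to 2) X[k] · e^(2πikn/3)

Computing each x[n]:
x[0] = -1
x[1] = -1
x[2] = 3

x = [-1, -1, 3]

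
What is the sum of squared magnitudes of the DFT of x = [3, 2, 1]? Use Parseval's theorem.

Parseval: Σ|x[n]|² = (1/N)Σ|X[k]|², so Σ|X[k]|² = N·Σ|x[n]|² = 3·14.0000

Σ|X[k]|² = N·Σ|x[n]|² = 3·14.0000 = 42.0000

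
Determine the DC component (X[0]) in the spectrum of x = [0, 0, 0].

X[0] = Σ(n=0 to 2) x[n] · ω_3^0 = Σ x[n]
= (0) + (0) + (0)

X[0] = 0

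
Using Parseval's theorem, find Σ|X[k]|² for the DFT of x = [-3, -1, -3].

Parseval: Σ|x[n]|² = (1/N)Σ|X[k]|², so Σ|X[k]|² = N·Σ|x[n]|² = 3·19.0000

Σ|X[k]|² = N·Σ|x[n]|² = 3·19.0000 = 57.0000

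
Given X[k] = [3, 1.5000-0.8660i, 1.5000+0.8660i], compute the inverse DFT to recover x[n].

x[n] = (1/3) Σ(k=0 to 2) X[k] · e^(2πikn/3)

Computing each x[n]:
x[0] = 2
x[1] = 1
x[2] = 0

x = [2, 1, 0]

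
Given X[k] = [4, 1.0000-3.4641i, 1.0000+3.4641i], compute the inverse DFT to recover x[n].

x[n] = (1/3) Σ(k=0 to 2) X[k] · e^(2πikn/3)

Computing each x[n]:
x[0] = 2
x[1] = 3
x[2] = -1

x = [2, 3, -1]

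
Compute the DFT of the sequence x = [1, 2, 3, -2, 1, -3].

X[k] = Σ(n=0 to 5) x[n] · ω_6^(nk)
where ω_6 = e^(-2πi/6)

Computing each X[k]:
X[0] = 2
X[1] = 0.5000-6.0622i
X[2] = -2.5000-2.5981i
X[3] = 8
X[4] = -2.5000+2.5981i
X[5] = 0.5000+6.0622i

X = [2, 0.5000-6.0622i, -2.5000-2.5981i, 8, -2.5000+2.5981i, 0.5000+6.0622i]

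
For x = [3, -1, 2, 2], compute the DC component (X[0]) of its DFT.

X[0] = Σ(n=0 to 3) x[n] · ω_4^0 = Σ x[n]
= (3) + (-1) + (2) + (2)

X[0] = 6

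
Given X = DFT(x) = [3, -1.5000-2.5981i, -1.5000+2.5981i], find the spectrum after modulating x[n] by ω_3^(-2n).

Modulation property: DFT(ω_3^(-2n)·x[n]) = X[(k-2) mod 3], so circularly shift X by 2 positions.

X[k-2] = [-1.5000-2.5981i, -1.5000+2.5981i, 3]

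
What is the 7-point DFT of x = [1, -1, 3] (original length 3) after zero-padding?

Original 3-point DFT: [3, 3.4641i, -3.4641i]
Zero-padded 7-point DFT provides frequency interpolation.

DFT_7([x, 0, ...]) = [3, -0.2911-2.1430i, -1.4804+2.2766i, 3.7714+2.7794i, 3.7714-2.7794i, -1.4804-2.2766i, -0.2911+2.1430i]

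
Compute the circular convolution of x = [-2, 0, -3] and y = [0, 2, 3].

(x ⊛ y)[n] = Σ(m=0 to 2) x[m] · y[(n-m) mod 3]

Computing each output sample:
(x ⊛ y)[0] = -6
(x ⊛ y)[1] = -13
(x ⊛ y)[2] = -6

x ⊛ y = [-6, -13, -6]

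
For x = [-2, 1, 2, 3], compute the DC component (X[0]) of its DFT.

X[0] = Σ(n=0 to 3) x[n] · ω_4^0 = Σ x[n]
= (-2) + (1) + (2) + (3)

X[0] = 4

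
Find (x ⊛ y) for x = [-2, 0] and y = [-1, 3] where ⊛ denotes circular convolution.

(x ⊛ y)[n] = Σ(m=0 to 1) x[m] · y[(n-m) mod 2]

Computing each output sample:
(x ⊛ y)[0] = 2
(x ⊛ y)[1] = -6

x ⊛ y = [2, -6]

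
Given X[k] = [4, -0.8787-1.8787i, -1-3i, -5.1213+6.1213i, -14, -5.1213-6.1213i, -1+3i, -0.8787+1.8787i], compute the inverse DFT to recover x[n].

x[n] = (1/8) Σ(k=0 to 7) X[k] · e^(2πikn/8)

Computing each x[n]:
x[0] = -3
x[1] = 3
x[2] = 1
x[3] = 0
x[4] = 0
x[5] = 3
x[6] = -3
x[7] = 3

x = [-3, 3, 1, 0, 0, 3, -3, 3]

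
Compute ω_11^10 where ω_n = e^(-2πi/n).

ω_11^10 = e^(-2πi·10/11)
= cos(-2π·10/11) + i·sin(-2π·10/11)
= cos(-20π/11) + i·sin(-20π/11)

ω_11^10 = cos(-20π/11) + i·sin(-20π/11) = 0.8413+0.5406i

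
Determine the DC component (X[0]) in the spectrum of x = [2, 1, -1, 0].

X[0] = Σ(n=0 to 3) x[n] · ω_4^0 = Σ x[n]
= (2) + (1) + (-1) + (0)

X[0] = 2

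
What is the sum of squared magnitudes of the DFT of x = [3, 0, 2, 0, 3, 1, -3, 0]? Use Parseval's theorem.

Parseval: Σ|x[n]|² = (1/N)Σ|X[k]|², so Σ|X[k]|² = N·Σ|x[n]|² = 8·32.0000

Σ|X[k]|² = N·Σ|x[n]|² = 8·32.0000 = 256.0000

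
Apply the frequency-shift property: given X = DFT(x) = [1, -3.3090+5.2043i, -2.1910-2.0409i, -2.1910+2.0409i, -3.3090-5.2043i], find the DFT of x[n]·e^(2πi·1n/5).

Modulation property: DFT(ω_5^(-1n)·x[n]) = X[(k-1) mod 5], so circularly shift X by 1 positions.

X[k-1] = [-3.3090-5.2043i, 1, -3.3090+5.2043i, -2.1910-2.0409i, -2.1910+2.0409i]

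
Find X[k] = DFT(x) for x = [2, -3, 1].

X[k] = Σ(n=0 to 2) x[n] · ω_3^(nk)
where ω_3 = e^(-2πi/3)

Computing each X[k]:
X[0] = 0
X[1] = 3.0000+3.4641i
X[2] = 3.0000-3.4641i

X = [0, 3.0000+3.4641i, 3.0000-3.4641i]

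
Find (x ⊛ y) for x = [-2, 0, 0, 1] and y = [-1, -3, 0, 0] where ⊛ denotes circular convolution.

(x ⊛ y)[n] = Σ(m=0 to 3) x[m] · y[(n-m) mod 4]

Computing each output sample:
(x ⊛ y)[0] = -1
(x ⊛ y)[1] = 6
(x ⊛ y)[2] = 0
(x ⊛ y)[3] = -1

x ⊛ y = [-1, 6, 0, -1]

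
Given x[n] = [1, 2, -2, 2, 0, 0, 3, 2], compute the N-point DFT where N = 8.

X[k] = Σ(n=0 to 7) x[n] · ω_8^(nk)
where ω_8 = e^(-2πi/8)

Computing each X[k]:
X[0] = 8
X[1] = 2.4142+3.5858i
X[2] = 2i
X[3] = -0.4142-6.4142i
X[4] = -4
X[5] = -0.4142+6.4142i
X[6] = -2i
X[7] = 2.4142-3.5858i

X = [8, 2.4142+3.5858i, 2i, -0.4142-6.4142i, -4, -0.4142+6.4142i, -2i, 2.4142-3.5858i]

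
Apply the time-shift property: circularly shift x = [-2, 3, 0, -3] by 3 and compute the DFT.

Time shift by 3: X_shifted[k] = ω_4^(3k) · X[k]
Shifted x = [3, 0, -3, -2]

DFT(x[n-3]) = [-2, 6-2i, 2, 6+2i]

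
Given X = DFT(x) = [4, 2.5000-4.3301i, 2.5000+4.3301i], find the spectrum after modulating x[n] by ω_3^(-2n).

Modulation property: DFT(ω_3^(-2n)·x[n]) = X[(k-2) mod 3], so circularly shift X by 2 positions.

X[k-2] = [2.5000-4.3301i, 2.5000+4.3301i, 4]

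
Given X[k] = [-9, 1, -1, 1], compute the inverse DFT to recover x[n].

x[n] = (1/4) Σ(k=0 to 3) X[k] · e^(2πikn/4)

Computing each x[n]:
x[0] = -2
x[1] = -2
x[2] = -3
x[3] = -2

x = [-2, -2, -3, -2]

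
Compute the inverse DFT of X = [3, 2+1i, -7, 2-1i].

x[n] = (1/4) Σ(k=0 to 3) X[k] · e^(2πikn/4)

Computing each x[n]:
x[0] = 0
x[1] = 2
x[2] = -2
x[3] = 3

x = [0, 2, -2, 3]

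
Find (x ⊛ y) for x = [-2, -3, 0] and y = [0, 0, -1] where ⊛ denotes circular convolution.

(x ⊛ y)[n] = Σ(m=0 to 2) x[m] · y[(n-m) mod 3]

Computing each output sample:
(x ⊛ y)[0] = 3
(x ⊛ y)[1] = 0
(x ⊛ y)[2] = 2

x ⊛ y = [3, 0, 2]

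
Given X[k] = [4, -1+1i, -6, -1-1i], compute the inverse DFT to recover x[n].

x[n] = (1/4) Σ(k=0 to 3) X[k] · e^(2πikn/4)

Computing each x[n]:
x[0] = -1
x[1] = 2
x[2] = 0
x[3] = 3

x = [-1, 2, 0, 3]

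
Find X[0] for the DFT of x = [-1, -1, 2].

X[0] = Σ(n=0 to 2) x[n] · ω_3^0 = Σ x[n]
= (-1) + (-1) + (2)

X[0] = 0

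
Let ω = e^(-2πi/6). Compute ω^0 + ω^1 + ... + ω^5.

Sum of all nth roots of unity equals 0 for n > 1 (geometric series with r ≠ 1).

0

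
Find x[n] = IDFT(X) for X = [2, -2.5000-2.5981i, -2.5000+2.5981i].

x[n] = (1/3) Σ(k=0 to 2) X[k] · e^(2πikn/3)

Computing each x[n]:
x[0] = -1
x[1] = 3
x[2] = 0

x = [-1, 3, 0]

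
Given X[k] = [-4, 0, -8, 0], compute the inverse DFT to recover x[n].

x[n] = (1/4) Σ(k=0 to 3) X[k] · e^(2πikn/4)

Computing each x[n]:
x[0] = -3
x[1] = 1
x[2] = -3
x[3] = 1

x = [-3, 1, -3, 1]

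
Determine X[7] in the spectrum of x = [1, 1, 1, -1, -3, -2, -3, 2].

X[7] = Σ(n=0 to 7) x[n] · ω_8^(7n) where ω_8 = e^(-2πi/8)
= (1)·ω_8^0 + (1)·ω_8^7 + (1)·ω_8^14 + (-1)·ω_8^21 + (-3)·ω_8^28 + (-2)·ω_8^35 + (-3)·ω_8^42 + (2)·ω_8^49

X[7] = 8.2426+4.0000i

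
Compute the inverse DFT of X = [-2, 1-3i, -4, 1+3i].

x[n] = (1/4) Σ(k=0 to 3) X[k] · e^(2πikn/4)

Computing each x[n]:
x[0] = -1
x[1] = 2
x[2] = -2
x[3] = -1

x = [-1, 2, -2, -1]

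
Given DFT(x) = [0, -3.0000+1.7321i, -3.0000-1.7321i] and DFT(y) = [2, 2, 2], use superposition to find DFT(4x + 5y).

By linearity: DFT(4x + 5y) = 4·DFT(x) + 5·DFT(y)
= 4·[0, -3.0000+1.7321i, -3.0000-1.7321i] + 5·[2, 2, 2]

Computing element-wise:
Z[0] = 4·(0) + 5·(2) = 10
Z[1] = 4·(-3.0000+1.7321i) + 5·(2) = -2.0000+6.9284i
Z[2] = 4·(-3.0000-1.7321i) + 5·(2) = -2.0000-6.9284i

DFT(4x + 5y) = 4·X + 5·Y = [10, -2.0000+6.9284i, -2.0000-6.9284i]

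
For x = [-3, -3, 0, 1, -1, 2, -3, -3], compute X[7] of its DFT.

X[7] = Σ(n=0 to 7) x[n] · ω_8^(7n) where ω_8 = e^(-2πi/8)
= (-3)·ω_8^0 + (-3)·ω_8^7 + (0)·ω_8^14 + (1)·ω_8^21 + (-1)·ω_8^28 + (2)·ω_8^35 + (-3)·ω_8^42 + (-3)·ω_8^49

X[7] = -8.3640+2.2929i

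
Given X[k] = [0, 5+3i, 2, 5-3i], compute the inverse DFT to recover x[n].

x[n] = (1/4) Σ(k=0 to 3) X[k] · e^(2πikn/4)

Computing each x[n]:
x[0] = 3
x[1] = -2
x[2] = -2
x[3] = 1

x = [3, -2, -2, 1]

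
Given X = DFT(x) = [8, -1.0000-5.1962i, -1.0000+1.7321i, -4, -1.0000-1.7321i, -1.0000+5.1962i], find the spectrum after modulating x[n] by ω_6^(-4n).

Modulation property: DFT(ω_6^(-4n)·x[n]) = X[(k-4) mod 6], so circularly shift X by 4 positions.

X[k-4] = [-1.0000+1.7321i, -4, -1.0000-1.7321i, -1.0000+5.1962i, 8, -1.0000-5.1962i]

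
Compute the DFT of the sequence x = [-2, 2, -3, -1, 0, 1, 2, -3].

X[k] = Σ(n=0 to 7) x[n] · ω_8^(nk)
where ω_8 = e^(-2πi/8)

Computing each X[k]:
X[0] = -4
X[1] = -2.7071+2.8787i
X[2] = -1-7i
X[3] = -1.2929-7.1213i
X[4] = -2
X[5] = -1.2929+7.1213i
X[6] = -1+7i
X[7] = -2.7071-2.8787i

X = [-4, -2.7071+2.8787i, -1-7i, -1.2929-7.1213i, -2, -1.2929+7.1213i, -1+7i, -2.7071-2.8787i]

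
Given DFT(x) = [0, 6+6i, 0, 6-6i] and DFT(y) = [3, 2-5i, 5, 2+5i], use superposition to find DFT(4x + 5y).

By linearity: DFT(4x + 5y) = 4·DFT(x) + 5·DFT(y)
= 4·[0, 6+6i, 0, 6-6i] + 5·[3, 2-5i, 5, 2+5i]

Computing element-wise:
Z[0] = 4·(0) + 5·(3) = 15
Z[1] = 4·(6+6i) + 5·(2-5i) = 34-1i
Z[2] = 4·(0) + 5·(5) = 25
Z[3] = 4·(6-6i) + 5·(2+5i) = 34+1i

DFT(4x + 5y) = 4·X + 5·Y = [15, 34-1i, 25, 34+1i]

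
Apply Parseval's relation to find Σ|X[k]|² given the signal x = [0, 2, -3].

Parseval: Σ|x[n]|² = (1/N)Σ|X[k]|², so Σ|X[k]|² = N·Σ|x[n]|² = 3·13.0000

Σ|X[k]|² = N·Σ|x[n]|² = 3·13.0000 = 39.0000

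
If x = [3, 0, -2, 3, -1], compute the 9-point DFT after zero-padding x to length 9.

Original 5-point DFT: [3, 1.8820+1.9879i, 4.1180-5.3431i, 4.1180+5.3431i, 1.8820-1.9879i]
Zero-padded 9-point DFT provides frequency interpolation.

DFT_9([x, 0, ...]) = [3, 2.0924-0.2864i, 2.6133+2.6393i, 7.5000-0.8660i, -0.2057-4.8685i, -0.2057+4.8685i, 7.5000+0.8660i, 2.6133-2.6393i, 2.0924+0.2864i]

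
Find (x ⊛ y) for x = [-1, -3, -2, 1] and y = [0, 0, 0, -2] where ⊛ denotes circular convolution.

(x ⊛ y)[n] = Σ(m=0 to 3) x[m] · y[(n-m) mod 4]

Computing each output sample:
(x ⊛ y)[0] = 6
(x ⊛ y)[1] = 4
(x ⊛ y)[2] = -2
(x ⊛ y)[3] = 2

x ⊛ y = [6, 4, -2, 2]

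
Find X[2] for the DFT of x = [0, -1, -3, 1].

X[2] = Σ(n=0 to 3) x[n] · ω_4^(2n) where ω_4 = e^(-2πi/4)
= (0)·ω_4^0 + (-1)·ω_4^2 + (-3)·ω_4^4 + (1)·ω_4^6

X[2] = -3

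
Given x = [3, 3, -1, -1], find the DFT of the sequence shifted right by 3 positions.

Time shift by 3: X_shifted[k] = ω_4^(3k) · X[k]
Shifted x = [3, -1, -1, 3]

DFT(x[n-3]) = [4, 4+4i, 0, 4-4i]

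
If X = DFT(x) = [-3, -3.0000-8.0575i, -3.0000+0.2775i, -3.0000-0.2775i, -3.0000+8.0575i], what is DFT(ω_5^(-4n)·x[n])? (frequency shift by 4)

Modulation property: DFT(ω_5^(-4n)·x[n]) = X[(k-4) mod 5], so circularly shift X by 4 positions.

X[k-4] = [-3.0000-8.0575i, -3.0000+0.2775i, -3.0000-0.2775i, -3.0000+8.0575i, -3]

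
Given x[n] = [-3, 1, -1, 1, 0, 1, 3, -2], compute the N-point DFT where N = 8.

X[k] = Σ(n=0 to 7) x[n] · ω_8^(nk)
where ω_8 = e^(-2πi/8)

Computing each X[k]:
X[0] = 0
X[1] = -5.1213+1.8787i
X[2] = -5-3i
X[3] = -0.8787-6.1213i
X[4] = -2
X[5] = -0.8787+6.1213i
X[6] = -5+3i
X[7] = -5.1213-1.8787i

X = [0, -5.1213+1.8787i, -5-3i, -0.8787-6.1213i, -2, -0.8787+6.1213i, -5+3i, -5.1213-1.8787i]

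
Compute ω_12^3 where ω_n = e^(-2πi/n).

ω_12^3 = e^(-2πi·3/12)
= cos(-2π·3/12) + i·sin(-2π·3/12)
= cos(-6π/12) + i·sin(-6π/12)

ω_12^3 = cos(-6π/12) + i·sin(-6π/12) = -1i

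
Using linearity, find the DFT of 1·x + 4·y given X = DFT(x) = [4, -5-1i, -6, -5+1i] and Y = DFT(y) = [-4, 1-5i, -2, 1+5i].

By linearity: DFT(1x + 4y) = 1·DFT(x) + 4·DFT(y)
= 1·[4, -5-1i, -6, -5+1i] + 4·[-4, 1-5i, -2, 1+5i]

Computing element-wise:
Z[0] = 1·(4) + 4·(-4) = -12
Z[1] = 1·(-5-1i) + 4·(1-5i) = -1-21i
Z[2] = 1·(-6) + 4·(-2) = -14
Z[3] = 1·(-5+1i) + 4·(1+5i) = -1+21i

DFT(1x + 4y) = 1·X + 4·Y = [-12, -1-21i, -14, -1+21i]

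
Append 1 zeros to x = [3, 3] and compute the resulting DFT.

Original 2-point DFT: [6, 0]
Zero-padded 3-point DFT provides frequency interpolation.

DFT_3([x, 0, ...]) = [6, 1.5000-2.5981i, 1.5000+2.5981i]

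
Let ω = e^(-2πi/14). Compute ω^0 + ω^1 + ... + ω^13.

Sum of all nth roots of unity equals 0 for n > 1 (geometric series with r ≠ 1).

0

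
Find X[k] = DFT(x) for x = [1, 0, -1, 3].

X[k] = Σ(n=0 to 3) x[n] · ω_4^(nk)
where ω_4 = e^(-2πi/4)

Computing each X[k]:
X[0] = 3
X[1] = 2+3i
X[2] = -3
X[3] = 2-3i

X = [3, 2+3i, -3, 2-3i]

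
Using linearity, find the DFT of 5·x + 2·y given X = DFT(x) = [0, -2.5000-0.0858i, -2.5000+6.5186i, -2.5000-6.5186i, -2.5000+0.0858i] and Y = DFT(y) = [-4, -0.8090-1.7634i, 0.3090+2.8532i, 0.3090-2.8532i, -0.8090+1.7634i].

By linearity: DFT(5x + 2y) = 5·DFT(x) + 2·DFT(y)
= 5·[0, -2.5000-0.0858i, -2.5000+6.5186i, -2.5000-6.5186i, -2.5000+0.0858i] + 2·[-4, -0.8090-1.7634i, 0.3090+2.8532i, 0.3090-2.8532i, -0.8090+1.7634i]

Computing element-wise:
Z[0] = 5·(0) + 2·(-4) = -8
Z[1] = 5·(-2.5000-0.0858i) + 2·(-0.8090-1.7634i) = -14.1180-3.9558i
Z[2] = 5·(-2.5000+6.5186i) + 2·(0.3090+2.8532i) = -11.8820+38.2994i
Z[3] = 5·(-2.5000-6.5186i) + 2·(0.3090-2.8532i) = -11.8820-38.2994i
Z[4] = 5·(-2.5000+0.0858i) + 2·(-0.8090+1.7634i) = -14.1180+3.9558i

DFT(5x + 2y) = 5·X + 2·Y = [-8, -14.1180-3.9558i, -11.8820+38.2994i, -11.8820-38.2994i, -14.1180+3.9558i]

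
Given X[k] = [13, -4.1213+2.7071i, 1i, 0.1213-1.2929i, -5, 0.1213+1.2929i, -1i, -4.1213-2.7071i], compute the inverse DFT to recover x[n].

x[n] = (1/8) Σ(k=0 to 7) X[k] · e^(2πikn/8)

Computing each x[n]:
x[0] = 0
x[1] = 1
x[2] = 0
x[3] = 3
x[4] = 2
x[5] = 3
x[6] = 2
x[7] = 2

x = [0, 1, 0, 3, 2, 3, 2, 2]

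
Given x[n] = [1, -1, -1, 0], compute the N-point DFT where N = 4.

X[k] = Σ(n=0 to 3) x[n] · ω_4^(nk)
where ω_4 = e^(-2πi/4)

Computing each X[k]:
X[0] = -1
X[1] = 2+1i
X[2] = 1
X[3] = 2-1i

X = [-1, 2+1i, 1, 2-1i]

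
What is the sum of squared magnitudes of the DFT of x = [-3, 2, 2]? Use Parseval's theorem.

Parseval: Σ|x[n]|² = (1/N)Σ|X[k]|², so Σ|X[k]|² = N·Σ|x[n]|² = 3·17.0000

Σ|X[k]|² = N·Σ|x[n]|² = 3·17.0000 = 51.0000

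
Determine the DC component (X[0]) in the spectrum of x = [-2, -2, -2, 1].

X[0] = Σ(n=0 to 3) x[n] · ω_4^0 = Σ x[n]
= (-2) + (-2) + (-2) + (1)

X[0] = -5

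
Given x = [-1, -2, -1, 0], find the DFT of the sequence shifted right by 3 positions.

Time shift by 3: X_shifted[k] = ω_4^(3k) · X[k]
Shifted x = [-2, -1, 0, -1]

DFT(x[n-3]) = [-4, -2, 0, -2]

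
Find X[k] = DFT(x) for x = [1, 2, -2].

X[k] = Σ(n=0 to 2) x[n] · ω_3^(nk)
where ω_3 = e^(-2πi/3)

Computing each X[k]:
X[0] = 1
X[1] = 1.0000-3.4641i
X[2] = 1.0000+3.4641i

X = [1, 1.0000-3.4641i, 1.0000+3.4641i]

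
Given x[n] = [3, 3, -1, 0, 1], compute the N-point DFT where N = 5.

X[k] = Σ(n=0 to 4) x[n] · ω_5^(nk)
where ω_5 = e^(-2πi/5)

Computing each X[k]:
X[0] = 6
X[1] = 5.0451-1.3143i
X[2] = -0.5451-2.1266i
X[3] = -0.5451+2.1266i
X[4] = 5.0451+1.3143i

X = [6, 5.0451-1.3143i, -0.5451-2.1266i, -0.5451+2.1266i, 5.0451+1.3143i]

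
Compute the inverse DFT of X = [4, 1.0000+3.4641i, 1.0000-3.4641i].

x[n] = (1/3) Σ(k=0 to 2) X[k] · e^(2πikn/3)

Computing each x[n]:
x[0] = 2
x[1] = -1
x[2] = 3

x = [2, -1, 3]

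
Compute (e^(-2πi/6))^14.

Since ω_6^6 = 1, powers reduce modulo 6.
14 mod 6 = 2
So ω_6^14 = ω_6^2 = e^(-2πi·2/6)

ω_6^14 = ω_6^2 = -0.5000-0.8660i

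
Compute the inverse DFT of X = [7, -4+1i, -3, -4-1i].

x[n] = (1/4) Σ(k=0 to 3) X[k] · e^(2πikn/4)

Computing each x[n]:
x[0] = -1
x[1] = 2
x[2] = 3
x[3] = 3

x = [-1, 2, 3, 3]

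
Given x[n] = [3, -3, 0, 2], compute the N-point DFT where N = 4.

X[k] = Σ(n=0 to 3) x[n] · ω_4^(nk)
where ω_4 = e^(-2πi/4)

Computing each X[k]:
X[0] = 2
X[1] = 3+5i
X[2] = 4
X[3] = 3-5i

X = [2, 3+5i, 4, 3-5i]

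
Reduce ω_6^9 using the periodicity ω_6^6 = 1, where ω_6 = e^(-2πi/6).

Since ω_6^6 = 1, powers reduce modulo 6.
9 mod 6 = 3
So ω_6^9 = ω_6^3 = e^(-2πi·3/6)

ω_6^9 = ω_6^3 = -1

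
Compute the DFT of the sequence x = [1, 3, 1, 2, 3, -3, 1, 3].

X[k] = Σ(n=0 to 7) x[n] · ω_8^(nk)
where ω_8 = e^(-2πi/8)

Computing each X[k]:
X[0] = 11
X[1] = 2.9497-3.5355i
X[2] = 2+5i
X[3] = -6.9497-3.5355i
X[4] = 1
X[5] = -6.9497+3.5355i
X[6] = 2-5i
X[7] = 2.9497+3.5355i

X = [11, 2.9497-3.5355i, 2+5i, -6.9497-3.5355i, 1, -6.9497+3.5355i, 2-5i, 2.9497+3.5355i]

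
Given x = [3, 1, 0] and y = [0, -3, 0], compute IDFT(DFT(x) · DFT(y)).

(x ⊛ y)[n] = Σ(m=0 to 2) x[m] · y[(n-m) mod 3]

Computing each output sample:
(x ⊛ y)[0] = 0
(x ⊛ y)[1] = -9
(x ⊛ y)[2] = -3

x ⊛ y = [0, -9, -3]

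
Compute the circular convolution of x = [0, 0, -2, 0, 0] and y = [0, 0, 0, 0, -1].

(x ⊛ y)[n] = Σ(m=0 to 4) x[m] · y[(n-m) mod 5]

Computing each output sample:
(x ⊛ y)[0] = 0
(x ⊛ y)[1] = 2
(x ⊛ y)[2] = 0
(x ⊛ y)[3] = 0
(x ⊛ y)[4] = 0

x ⊛ y = [0, 2, 0, 0, 0]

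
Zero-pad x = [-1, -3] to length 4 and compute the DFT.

Original 2-point DFT: [-4, 2]
Zero-padded 4-point DFT provides frequency interpolation.

DFT_4([x, 0, ...]) = [-4, -1+3i, 2, -1-3i]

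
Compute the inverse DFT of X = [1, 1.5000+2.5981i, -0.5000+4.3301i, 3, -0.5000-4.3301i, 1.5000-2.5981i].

x[n] = (1/6) Σ(k=0 to 5) X[k] · e^(2πikn/6)

Computing each x[n]:
x[0] = 1
x[1] = -2
x[2] = 1
x[3] = -1
x[4] = 0
x[5] = 2

x = [1, -2, 1, -1, 0, 2]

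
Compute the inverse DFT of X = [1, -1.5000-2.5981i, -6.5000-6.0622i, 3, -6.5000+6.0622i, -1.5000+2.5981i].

x[n] = (1/6) Σ(k=0 to 5) X[k] · e^(2πikn/6)

Computing each x[n]:
x[0] = -2
x[1] = 3
x[2] = 1
x[3] = -2
x[4] = 3
x[5] = -2

x = [-2, 3, 1, -2, 3, -2]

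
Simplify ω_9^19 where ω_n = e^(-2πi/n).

Since ω_9^9 = 1, powers reduce modulo 9.
19 mod 9 = 1
So ω_9^19 = ω_9^1 = e^(-2πi·1/9)

ω_9^19 = ω_9^1 = 0.7660-0.6428i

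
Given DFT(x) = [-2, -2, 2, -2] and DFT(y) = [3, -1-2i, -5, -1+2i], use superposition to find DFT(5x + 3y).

By linearity: DFT(5x + 3y) = 5·DFT(x) + 3·DFT(y)
= 5·[-2, -2, 2, -2] + 3·[3, -1-2i, -5, -1+2i]

Computing element-wise:
Z[0] = 5·(-2) + 3·(3) = -1
Z[1] = 5·(-2) + 3·(-1-2i) = -13-6i
Z[2] = 5·(2) + 3·(-5) = -5
Z[3] = 5·(-2) + 3·(-1+2i) = -13+6i

DFT(5x + 3y) = 5·X + 3·Y = [-1, -13-6i, -5, -13+6i]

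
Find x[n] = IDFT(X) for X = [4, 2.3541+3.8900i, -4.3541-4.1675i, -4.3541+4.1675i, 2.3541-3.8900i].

x[n] = (1/5) Σ(k=0 to 4) X[k] · e^(2πikn/5)

Computing each x[n]:
x[0] = 0
x[1] = 2
x[2] = -3
x[3] = 2
x[4] = 3

x = [0, 2, -3, 2, 3]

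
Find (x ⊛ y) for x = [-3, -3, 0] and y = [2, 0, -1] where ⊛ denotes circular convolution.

(x ⊛ y)[n] = Σ(m=0 to 2) x[m] · y[(n-m) mod 3]

Computing each output sample:
(x ⊛ y)[0] = -3
(x ⊛ y)[1] = -6
(x ⊛ y)[2] = 3

x ⊛ y = [-3, -6, 3]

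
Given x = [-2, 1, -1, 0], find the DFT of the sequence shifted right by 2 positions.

Time shift by 2: X_shifted[k] = ω_4^(2k) · X[k]
Shifted x = [-1, 0, -2, 1]

DFT(x[n-2]) = [-2, 1+1i, -4, 1-1i]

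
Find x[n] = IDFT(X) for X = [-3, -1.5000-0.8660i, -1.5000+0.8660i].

x[n] = (1/3) Σ(k=0 to 2) X[k] · e^(2πikn/3)

Computing each x[n]:
x[0] = -2
x[1] = 0
x[2] = -1

x = [-2, 0, -1]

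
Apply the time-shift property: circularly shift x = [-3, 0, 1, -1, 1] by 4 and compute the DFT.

Time shift by 4: X_shifted[k] = ω_5^(4k) · X[k]
Shifted x = [0, 1, -1, 1, -3]

DFT(x[n-4]) = [-2, -0.6180-2.6287i, 1.6180-4.2533i, 1.6180+4.2533i, -0.6180+2.6287i]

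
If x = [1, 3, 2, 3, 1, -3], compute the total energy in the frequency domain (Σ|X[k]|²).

Parseval: Σ|x[n]|² = (1/N)Σ|X[k]|², so Σ|X[k]|² = N·Σ|x[n]|² = 6·33.0000

Σ|X[k]|² = N·Σ|x[n]|² = 6·33.0000 = 198.0000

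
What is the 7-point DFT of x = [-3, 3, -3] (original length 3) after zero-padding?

Original 3-point DFT: [-3, -3.0000-5.1962i, -3.0000+5.1962i]
Zero-padded 7-point DFT provides frequency interpolation.

DFT_7([x, 0, ...]) = [-3, -0.4620+0.5793i, -0.9647-4.2264i, -7.5734-3.6471i, -7.5734+3.6471i, -0.9647+4.2264i, -0.4620-0.5793i]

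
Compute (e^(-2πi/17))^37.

Since ω_17^17 = 1, powers reduce modulo 17.
37 mod 17 = 3
So ω_17^37 = ω_17^3 = e^(-2πi·3/17)

ω_17^37 = ω_17^3 = 0.4457-0.8952i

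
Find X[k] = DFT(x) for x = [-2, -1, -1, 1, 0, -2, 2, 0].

X[k] = Σ(n=0 to 7) x[n] · ω_8^(nk)
where ω_8 = e^(-2πi/8)

Computing each X[k]:
X[0] = -3
X[1] = -2.0000+1.5858i
X[2] = -3+4i
X[3] = -2.0000-4.4142i
X[4] = 1
X[5] = -2.0000+4.4142i
X[6] = -3-4i
X[7] = -2.0000-1.5858i

X = [-3, -2.0000+1.5858i, -3+4i, -2.0000-4.4142i, 1, -2.0000+4.4142i, -3-4i, -2.0000-1.5858i]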